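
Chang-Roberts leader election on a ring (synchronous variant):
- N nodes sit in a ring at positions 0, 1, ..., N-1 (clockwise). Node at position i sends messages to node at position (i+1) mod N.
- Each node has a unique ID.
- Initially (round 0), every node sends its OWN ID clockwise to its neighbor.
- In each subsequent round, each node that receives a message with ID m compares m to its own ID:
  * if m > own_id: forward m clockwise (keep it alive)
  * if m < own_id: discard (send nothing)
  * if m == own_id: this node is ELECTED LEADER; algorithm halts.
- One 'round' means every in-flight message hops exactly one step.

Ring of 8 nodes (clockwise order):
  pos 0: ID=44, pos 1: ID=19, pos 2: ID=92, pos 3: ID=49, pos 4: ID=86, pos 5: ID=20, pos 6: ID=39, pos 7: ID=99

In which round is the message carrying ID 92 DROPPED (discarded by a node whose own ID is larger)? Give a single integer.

Round 1: pos1(id19) recv 44: fwd; pos2(id92) recv 19: drop; pos3(id49) recv 92: fwd; pos4(id86) recv 49: drop; pos5(id20) recv 86: fwd; pos6(id39) recv 20: drop; pos7(id99) recv 39: drop; pos0(id44) recv 99: fwd
Round 2: pos2(id92) recv 44: drop; pos4(id86) recv 92: fwd; pos6(id39) recv 86: fwd; pos1(id19) recv 99: fwd
Round 3: pos5(id20) recv 92: fwd; pos7(id99) recv 86: drop; pos2(id92) recv 99: fwd
Round 4: pos6(id39) recv 92: fwd; pos3(id49) recv 99: fwd
Round 5: pos7(id99) recv 92: drop; pos4(id86) recv 99: fwd
Round 6: pos5(id20) recv 99: fwd
Round 7: pos6(id39) recv 99: fwd
Round 8: pos7(id99) recv 99: ELECTED
Message ID 92 originates at pos 2; dropped at pos 7 in round 5

Answer: 5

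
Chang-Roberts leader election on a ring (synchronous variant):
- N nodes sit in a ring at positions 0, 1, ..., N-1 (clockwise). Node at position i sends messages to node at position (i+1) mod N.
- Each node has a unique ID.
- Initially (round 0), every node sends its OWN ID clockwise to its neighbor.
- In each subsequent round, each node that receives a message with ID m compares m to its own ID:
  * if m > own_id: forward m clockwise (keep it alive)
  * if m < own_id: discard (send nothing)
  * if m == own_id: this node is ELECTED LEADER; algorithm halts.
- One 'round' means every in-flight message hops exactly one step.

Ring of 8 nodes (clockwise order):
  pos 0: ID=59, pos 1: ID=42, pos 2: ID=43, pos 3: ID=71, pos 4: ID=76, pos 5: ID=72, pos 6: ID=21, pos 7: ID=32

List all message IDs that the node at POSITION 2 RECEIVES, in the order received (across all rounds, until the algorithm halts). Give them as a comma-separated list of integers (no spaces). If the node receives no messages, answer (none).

Answer: 42,59,72,76

Derivation:
Round 1: pos1(id42) recv 59: fwd; pos2(id43) recv 42: drop; pos3(id71) recv 43: drop; pos4(id76) recv 71: drop; pos5(id72) recv 76: fwd; pos6(id21) recv 72: fwd; pos7(id32) recv 21: drop; pos0(id59) recv 32: drop
Round 2: pos2(id43) recv 59: fwd; pos6(id21) recv 76: fwd; pos7(id32) recv 72: fwd
Round 3: pos3(id71) recv 59: drop; pos7(id32) recv 76: fwd; pos0(id59) recv 72: fwd
Round 4: pos0(id59) recv 76: fwd; pos1(id42) recv 72: fwd
Round 5: pos1(id42) recv 76: fwd; pos2(id43) recv 72: fwd
Round 6: pos2(id43) recv 76: fwd; pos3(id71) recv 72: fwd
Round 7: pos3(id71) recv 76: fwd; pos4(id76) recv 72: drop
Round 8: pos4(id76) recv 76: ELECTED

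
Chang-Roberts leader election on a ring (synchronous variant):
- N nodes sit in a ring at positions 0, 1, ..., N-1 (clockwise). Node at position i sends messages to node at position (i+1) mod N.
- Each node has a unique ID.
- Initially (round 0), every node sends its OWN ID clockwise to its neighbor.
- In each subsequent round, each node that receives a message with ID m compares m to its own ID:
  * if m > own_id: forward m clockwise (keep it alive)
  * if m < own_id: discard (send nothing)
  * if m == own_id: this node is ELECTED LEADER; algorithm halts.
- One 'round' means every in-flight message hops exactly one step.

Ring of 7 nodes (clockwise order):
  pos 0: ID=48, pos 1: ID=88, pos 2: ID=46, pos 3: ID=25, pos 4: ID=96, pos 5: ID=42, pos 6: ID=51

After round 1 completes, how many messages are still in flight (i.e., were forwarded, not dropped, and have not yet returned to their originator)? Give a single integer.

Round 1: pos1(id88) recv 48: drop; pos2(id46) recv 88: fwd; pos3(id25) recv 46: fwd; pos4(id96) recv 25: drop; pos5(id42) recv 96: fwd; pos6(id51) recv 42: drop; pos0(id48) recv 51: fwd
After round 1: 4 messages still in flight

Answer: 4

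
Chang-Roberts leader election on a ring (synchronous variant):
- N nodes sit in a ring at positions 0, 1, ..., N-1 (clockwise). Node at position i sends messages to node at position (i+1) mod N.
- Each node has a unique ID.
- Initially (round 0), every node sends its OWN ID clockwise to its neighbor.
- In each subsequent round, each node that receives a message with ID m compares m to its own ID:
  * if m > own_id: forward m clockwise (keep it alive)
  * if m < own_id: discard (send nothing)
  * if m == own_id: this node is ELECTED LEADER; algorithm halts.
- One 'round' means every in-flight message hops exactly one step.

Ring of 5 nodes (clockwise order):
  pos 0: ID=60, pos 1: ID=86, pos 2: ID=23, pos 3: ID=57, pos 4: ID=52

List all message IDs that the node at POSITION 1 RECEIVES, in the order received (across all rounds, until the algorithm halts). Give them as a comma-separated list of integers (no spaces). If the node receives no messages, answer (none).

Answer: 60,86

Derivation:
Round 1: pos1(id86) recv 60: drop; pos2(id23) recv 86: fwd; pos3(id57) recv 23: drop; pos4(id52) recv 57: fwd; pos0(id60) recv 52: drop
Round 2: pos3(id57) recv 86: fwd; pos0(id60) recv 57: drop
Round 3: pos4(id52) recv 86: fwd
Round 4: pos0(id60) recv 86: fwd
Round 5: pos1(id86) recv 86: ELECTED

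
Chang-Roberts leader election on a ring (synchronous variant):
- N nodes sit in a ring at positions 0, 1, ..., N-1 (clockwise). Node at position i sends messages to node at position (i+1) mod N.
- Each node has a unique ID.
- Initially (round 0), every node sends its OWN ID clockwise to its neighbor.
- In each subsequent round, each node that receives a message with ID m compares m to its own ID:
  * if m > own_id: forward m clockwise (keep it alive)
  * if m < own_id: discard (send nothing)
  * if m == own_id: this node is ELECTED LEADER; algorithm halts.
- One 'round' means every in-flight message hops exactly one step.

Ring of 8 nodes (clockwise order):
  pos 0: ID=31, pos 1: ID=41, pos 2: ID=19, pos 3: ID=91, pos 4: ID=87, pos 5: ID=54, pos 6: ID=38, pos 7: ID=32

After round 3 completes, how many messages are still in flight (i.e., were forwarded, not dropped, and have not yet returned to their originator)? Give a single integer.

Round 1: pos1(id41) recv 31: drop; pos2(id19) recv 41: fwd; pos3(id91) recv 19: drop; pos4(id87) recv 91: fwd; pos5(id54) recv 87: fwd; pos6(id38) recv 54: fwd; pos7(id32) recv 38: fwd; pos0(id31) recv 32: fwd
Round 2: pos3(id91) recv 41: drop; pos5(id54) recv 91: fwd; pos6(id38) recv 87: fwd; pos7(id32) recv 54: fwd; pos0(id31) recv 38: fwd; pos1(id41) recv 32: drop
Round 3: pos6(id38) recv 91: fwd; pos7(id32) recv 87: fwd; pos0(id31) recv 54: fwd; pos1(id41) recv 38: drop
After round 3: 3 messages still in flight

Answer: 3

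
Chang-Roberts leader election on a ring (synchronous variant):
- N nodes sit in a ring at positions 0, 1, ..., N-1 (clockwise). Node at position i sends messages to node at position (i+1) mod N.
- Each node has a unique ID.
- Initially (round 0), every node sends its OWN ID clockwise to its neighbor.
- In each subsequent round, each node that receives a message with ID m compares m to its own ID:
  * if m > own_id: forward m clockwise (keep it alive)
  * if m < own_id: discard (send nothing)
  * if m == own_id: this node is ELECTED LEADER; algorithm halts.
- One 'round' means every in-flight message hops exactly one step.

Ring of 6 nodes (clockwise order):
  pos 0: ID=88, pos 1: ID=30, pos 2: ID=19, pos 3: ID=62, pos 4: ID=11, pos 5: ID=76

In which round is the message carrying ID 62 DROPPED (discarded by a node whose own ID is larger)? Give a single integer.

Answer: 2

Derivation:
Round 1: pos1(id30) recv 88: fwd; pos2(id19) recv 30: fwd; pos3(id62) recv 19: drop; pos4(id11) recv 62: fwd; pos5(id76) recv 11: drop; pos0(id88) recv 76: drop
Round 2: pos2(id19) recv 88: fwd; pos3(id62) recv 30: drop; pos5(id76) recv 62: drop
Round 3: pos3(id62) recv 88: fwd
Round 4: pos4(id11) recv 88: fwd
Round 5: pos5(id76) recv 88: fwd
Round 6: pos0(id88) recv 88: ELECTED
Message ID 62 originates at pos 3; dropped at pos 5 in round 2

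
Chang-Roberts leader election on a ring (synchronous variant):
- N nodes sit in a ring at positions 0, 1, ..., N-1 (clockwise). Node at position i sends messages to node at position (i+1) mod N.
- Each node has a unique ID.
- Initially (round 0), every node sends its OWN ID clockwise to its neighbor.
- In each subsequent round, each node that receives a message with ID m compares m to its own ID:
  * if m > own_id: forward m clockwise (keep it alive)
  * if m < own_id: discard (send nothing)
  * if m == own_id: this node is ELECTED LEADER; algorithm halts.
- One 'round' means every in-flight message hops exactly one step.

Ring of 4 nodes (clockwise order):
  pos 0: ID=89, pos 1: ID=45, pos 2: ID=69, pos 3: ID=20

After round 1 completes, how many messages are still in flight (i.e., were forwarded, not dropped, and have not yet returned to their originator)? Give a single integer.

Round 1: pos1(id45) recv 89: fwd; pos2(id69) recv 45: drop; pos3(id20) recv 69: fwd; pos0(id89) recv 20: drop
After round 1: 2 messages still in flight

Answer: 2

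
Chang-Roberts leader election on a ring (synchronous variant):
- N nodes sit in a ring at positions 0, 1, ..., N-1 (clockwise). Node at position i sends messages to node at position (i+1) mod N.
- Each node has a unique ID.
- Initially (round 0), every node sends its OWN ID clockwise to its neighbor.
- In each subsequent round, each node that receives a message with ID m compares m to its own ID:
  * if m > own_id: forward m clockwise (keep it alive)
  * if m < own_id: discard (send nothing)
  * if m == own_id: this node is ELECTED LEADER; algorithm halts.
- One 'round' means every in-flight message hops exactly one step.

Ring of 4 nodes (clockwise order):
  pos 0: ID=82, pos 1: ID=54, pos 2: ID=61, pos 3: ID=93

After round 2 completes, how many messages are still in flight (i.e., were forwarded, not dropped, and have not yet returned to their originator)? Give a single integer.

Round 1: pos1(id54) recv 82: fwd; pos2(id61) recv 54: drop; pos3(id93) recv 61: drop; pos0(id82) recv 93: fwd
Round 2: pos2(id61) recv 82: fwd; pos1(id54) recv 93: fwd
After round 2: 2 messages still in flight

Answer: 2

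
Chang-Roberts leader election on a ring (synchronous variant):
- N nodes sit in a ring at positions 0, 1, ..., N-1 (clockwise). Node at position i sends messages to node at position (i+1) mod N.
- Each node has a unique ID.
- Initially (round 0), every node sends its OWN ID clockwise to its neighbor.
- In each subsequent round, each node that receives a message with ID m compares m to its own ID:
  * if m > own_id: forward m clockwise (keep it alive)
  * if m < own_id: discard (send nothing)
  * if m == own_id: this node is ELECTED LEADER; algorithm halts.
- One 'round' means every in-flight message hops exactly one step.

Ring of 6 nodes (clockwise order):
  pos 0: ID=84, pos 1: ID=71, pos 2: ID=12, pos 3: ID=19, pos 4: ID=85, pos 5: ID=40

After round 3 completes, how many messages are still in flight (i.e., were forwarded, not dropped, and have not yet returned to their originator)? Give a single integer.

Round 1: pos1(id71) recv 84: fwd; pos2(id12) recv 71: fwd; pos3(id19) recv 12: drop; pos4(id85) recv 19: drop; pos5(id40) recv 85: fwd; pos0(id84) recv 40: drop
Round 2: pos2(id12) recv 84: fwd; pos3(id19) recv 71: fwd; pos0(id84) recv 85: fwd
Round 3: pos3(id19) recv 84: fwd; pos4(id85) recv 71: drop; pos1(id71) recv 85: fwd
After round 3: 2 messages still in flight

Answer: 2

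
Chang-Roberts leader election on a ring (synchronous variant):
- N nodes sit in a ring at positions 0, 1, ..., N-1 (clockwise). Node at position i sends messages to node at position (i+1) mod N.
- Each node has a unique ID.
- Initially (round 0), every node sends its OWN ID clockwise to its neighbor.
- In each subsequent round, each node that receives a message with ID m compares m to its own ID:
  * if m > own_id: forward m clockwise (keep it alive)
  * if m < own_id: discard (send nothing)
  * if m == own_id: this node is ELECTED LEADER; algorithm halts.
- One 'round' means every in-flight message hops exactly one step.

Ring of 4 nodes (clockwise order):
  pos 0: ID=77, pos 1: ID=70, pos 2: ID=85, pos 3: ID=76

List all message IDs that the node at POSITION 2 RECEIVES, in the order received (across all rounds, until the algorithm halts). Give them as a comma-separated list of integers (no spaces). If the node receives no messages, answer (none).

Answer: 70,77,85

Derivation:
Round 1: pos1(id70) recv 77: fwd; pos2(id85) recv 70: drop; pos3(id76) recv 85: fwd; pos0(id77) recv 76: drop
Round 2: pos2(id85) recv 77: drop; pos0(id77) recv 85: fwd
Round 3: pos1(id70) recv 85: fwd
Round 4: pos2(id85) recv 85: ELECTED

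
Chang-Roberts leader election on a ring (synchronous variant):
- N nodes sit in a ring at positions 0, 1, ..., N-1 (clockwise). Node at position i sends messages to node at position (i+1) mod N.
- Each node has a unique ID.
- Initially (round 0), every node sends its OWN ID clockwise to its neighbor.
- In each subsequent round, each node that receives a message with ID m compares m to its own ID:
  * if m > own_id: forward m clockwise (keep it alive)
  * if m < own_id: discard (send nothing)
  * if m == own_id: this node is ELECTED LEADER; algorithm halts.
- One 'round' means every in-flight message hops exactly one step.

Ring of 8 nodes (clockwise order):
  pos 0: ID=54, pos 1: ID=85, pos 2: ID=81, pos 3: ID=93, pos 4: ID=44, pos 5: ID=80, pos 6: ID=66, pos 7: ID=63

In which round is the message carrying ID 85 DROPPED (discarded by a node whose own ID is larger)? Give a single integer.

Answer: 2

Derivation:
Round 1: pos1(id85) recv 54: drop; pos2(id81) recv 85: fwd; pos3(id93) recv 81: drop; pos4(id44) recv 93: fwd; pos5(id80) recv 44: drop; pos6(id66) recv 80: fwd; pos7(id63) recv 66: fwd; pos0(id54) recv 63: fwd
Round 2: pos3(id93) recv 85: drop; pos5(id80) recv 93: fwd; pos7(id63) recv 80: fwd; pos0(id54) recv 66: fwd; pos1(id85) recv 63: drop
Round 3: pos6(id66) recv 93: fwd; pos0(id54) recv 80: fwd; pos1(id85) recv 66: drop
Round 4: pos7(id63) recv 93: fwd; pos1(id85) recv 80: drop
Round 5: pos0(id54) recv 93: fwd
Round 6: pos1(id85) recv 93: fwd
Round 7: pos2(id81) recv 93: fwd
Round 8: pos3(id93) recv 93: ELECTED
Message ID 85 originates at pos 1; dropped at pos 3 in round 2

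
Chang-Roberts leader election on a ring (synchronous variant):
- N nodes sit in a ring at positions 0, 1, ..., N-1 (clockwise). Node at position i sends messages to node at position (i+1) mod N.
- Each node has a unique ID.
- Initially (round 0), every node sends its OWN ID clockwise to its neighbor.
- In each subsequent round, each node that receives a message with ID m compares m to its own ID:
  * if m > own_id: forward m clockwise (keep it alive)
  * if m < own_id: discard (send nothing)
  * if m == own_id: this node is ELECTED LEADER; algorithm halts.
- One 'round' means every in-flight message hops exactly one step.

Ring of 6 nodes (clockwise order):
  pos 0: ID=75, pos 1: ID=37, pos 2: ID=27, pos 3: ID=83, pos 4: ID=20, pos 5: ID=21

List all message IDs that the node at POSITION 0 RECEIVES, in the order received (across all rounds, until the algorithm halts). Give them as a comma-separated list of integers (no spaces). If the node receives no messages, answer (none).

Round 1: pos1(id37) recv 75: fwd; pos2(id27) recv 37: fwd; pos3(id83) recv 27: drop; pos4(id20) recv 83: fwd; pos5(id21) recv 20: drop; pos0(id75) recv 21: drop
Round 2: pos2(id27) recv 75: fwd; pos3(id83) recv 37: drop; pos5(id21) recv 83: fwd
Round 3: pos3(id83) recv 75: drop; pos0(id75) recv 83: fwd
Round 4: pos1(id37) recv 83: fwd
Round 5: pos2(id27) recv 83: fwd
Round 6: pos3(id83) recv 83: ELECTED

Answer: 21,83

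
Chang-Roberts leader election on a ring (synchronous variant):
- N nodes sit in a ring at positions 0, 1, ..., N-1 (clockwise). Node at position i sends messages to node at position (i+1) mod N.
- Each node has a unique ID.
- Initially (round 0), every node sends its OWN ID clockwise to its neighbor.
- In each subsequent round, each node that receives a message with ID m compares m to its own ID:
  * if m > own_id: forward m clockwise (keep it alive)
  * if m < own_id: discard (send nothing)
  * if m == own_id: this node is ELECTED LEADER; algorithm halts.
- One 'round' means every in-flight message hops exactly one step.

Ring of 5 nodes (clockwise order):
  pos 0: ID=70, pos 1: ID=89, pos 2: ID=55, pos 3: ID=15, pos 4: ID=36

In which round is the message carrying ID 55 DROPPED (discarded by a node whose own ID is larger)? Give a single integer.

Round 1: pos1(id89) recv 70: drop; pos2(id55) recv 89: fwd; pos3(id15) recv 55: fwd; pos4(id36) recv 15: drop; pos0(id70) recv 36: drop
Round 2: pos3(id15) recv 89: fwd; pos4(id36) recv 55: fwd
Round 3: pos4(id36) recv 89: fwd; pos0(id70) recv 55: drop
Round 4: pos0(id70) recv 89: fwd
Round 5: pos1(id89) recv 89: ELECTED
Message ID 55 originates at pos 2; dropped at pos 0 in round 3

Answer: 3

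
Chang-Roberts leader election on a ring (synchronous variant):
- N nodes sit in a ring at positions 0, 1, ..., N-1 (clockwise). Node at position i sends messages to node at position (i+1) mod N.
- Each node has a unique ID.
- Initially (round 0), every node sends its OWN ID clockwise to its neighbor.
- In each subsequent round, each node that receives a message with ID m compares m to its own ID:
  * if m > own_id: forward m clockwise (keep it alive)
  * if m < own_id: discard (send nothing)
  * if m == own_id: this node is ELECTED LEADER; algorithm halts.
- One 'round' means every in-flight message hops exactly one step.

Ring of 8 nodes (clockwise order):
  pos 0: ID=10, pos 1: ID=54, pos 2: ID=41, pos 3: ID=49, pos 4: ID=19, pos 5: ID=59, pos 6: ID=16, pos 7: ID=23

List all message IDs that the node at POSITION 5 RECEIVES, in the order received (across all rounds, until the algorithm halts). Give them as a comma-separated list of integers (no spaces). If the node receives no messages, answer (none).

Answer: 19,49,54,59

Derivation:
Round 1: pos1(id54) recv 10: drop; pos2(id41) recv 54: fwd; pos3(id49) recv 41: drop; pos4(id19) recv 49: fwd; pos5(id59) recv 19: drop; pos6(id16) recv 59: fwd; pos7(id23) recv 16: drop; pos0(id10) recv 23: fwd
Round 2: pos3(id49) recv 54: fwd; pos5(id59) recv 49: drop; pos7(id23) recv 59: fwd; pos1(id54) recv 23: drop
Round 3: pos4(id19) recv 54: fwd; pos0(id10) recv 59: fwd
Round 4: pos5(id59) recv 54: drop; pos1(id54) recv 59: fwd
Round 5: pos2(id41) recv 59: fwd
Round 6: pos3(id49) recv 59: fwd
Round 7: pos4(id19) recv 59: fwd
Round 8: pos5(id59) recv 59: ELECTED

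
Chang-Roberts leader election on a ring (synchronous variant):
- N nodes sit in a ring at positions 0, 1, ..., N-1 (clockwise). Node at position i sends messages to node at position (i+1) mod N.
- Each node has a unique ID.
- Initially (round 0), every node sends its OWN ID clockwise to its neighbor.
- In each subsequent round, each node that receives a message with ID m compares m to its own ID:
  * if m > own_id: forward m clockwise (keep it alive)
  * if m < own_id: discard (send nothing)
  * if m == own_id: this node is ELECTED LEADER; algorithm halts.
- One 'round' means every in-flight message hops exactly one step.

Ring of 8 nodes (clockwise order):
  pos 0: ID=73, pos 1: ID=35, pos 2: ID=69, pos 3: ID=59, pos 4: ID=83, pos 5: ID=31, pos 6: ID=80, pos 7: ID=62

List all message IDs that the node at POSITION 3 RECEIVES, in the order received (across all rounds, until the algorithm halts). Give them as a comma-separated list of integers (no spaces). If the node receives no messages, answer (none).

Answer: 69,73,80,83

Derivation:
Round 1: pos1(id35) recv 73: fwd; pos2(id69) recv 35: drop; pos3(id59) recv 69: fwd; pos4(id83) recv 59: drop; pos5(id31) recv 83: fwd; pos6(id80) recv 31: drop; pos7(id62) recv 80: fwd; pos0(id73) recv 62: drop
Round 2: pos2(id69) recv 73: fwd; pos4(id83) recv 69: drop; pos6(id80) recv 83: fwd; pos0(id73) recv 80: fwd
Round 3: pos3(id59) recv 73: fwd; pos7(id62) recv 83: fwd; pos1(id35) recv 80: fwd
Round 4: pos4(id83) recv 73: drop; pos0(id73) recv 83: fwd; pos2(id69) recv 80: fwd
Round 5: pos1(id35) recv 83: fwd; pos3(id59) recv 80: fwd
Round 6: pos2(id69) recv 83: fwd; pos4(id83) recv 80: drop
Round 7: pos3(id59) recv 83: fwd
Round 8: pos4(id83) recv 83: ELECTED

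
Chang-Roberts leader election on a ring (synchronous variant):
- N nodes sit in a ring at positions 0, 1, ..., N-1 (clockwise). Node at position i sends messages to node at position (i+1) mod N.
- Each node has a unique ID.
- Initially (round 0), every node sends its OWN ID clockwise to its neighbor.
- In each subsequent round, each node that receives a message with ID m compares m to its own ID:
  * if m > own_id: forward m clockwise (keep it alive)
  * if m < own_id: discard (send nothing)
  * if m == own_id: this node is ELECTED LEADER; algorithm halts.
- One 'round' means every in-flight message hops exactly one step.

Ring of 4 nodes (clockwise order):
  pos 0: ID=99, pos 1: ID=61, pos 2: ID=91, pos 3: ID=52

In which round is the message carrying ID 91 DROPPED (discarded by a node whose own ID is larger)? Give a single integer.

Answer: 2

Derivation:
Round 1: pos1(id61) recv 99: fwd; pos2(id91) recv 61: drop; pos3(id52) recv 91: fwd; pos0(id99) recv 52: drop
Round 2: pos2(id91) recv 99: fwd; pos0(id99) recv 91: drop
Round 3: pos3(id52) recv 99: fwd
Round 4: pos0(id99) recv 99: ELECTED
Message ID 91 originates at pos 2; dropped at pos 0 in round 2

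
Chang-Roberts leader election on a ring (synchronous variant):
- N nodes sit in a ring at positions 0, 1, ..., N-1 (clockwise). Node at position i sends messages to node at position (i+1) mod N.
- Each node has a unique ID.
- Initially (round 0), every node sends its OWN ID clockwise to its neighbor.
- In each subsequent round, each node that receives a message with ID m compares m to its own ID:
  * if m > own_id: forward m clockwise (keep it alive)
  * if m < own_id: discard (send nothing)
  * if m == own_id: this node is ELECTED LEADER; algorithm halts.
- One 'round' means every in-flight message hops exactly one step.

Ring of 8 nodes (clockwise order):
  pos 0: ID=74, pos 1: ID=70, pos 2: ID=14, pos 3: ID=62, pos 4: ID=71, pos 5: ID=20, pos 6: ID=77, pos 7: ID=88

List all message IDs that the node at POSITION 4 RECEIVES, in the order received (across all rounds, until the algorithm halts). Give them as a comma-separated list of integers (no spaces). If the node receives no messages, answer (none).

Answer: 62,70,74,88

Derivation:
Round 1: pos1(id70) recv 74: fwd; pos2(id14) recv 70: fwd; pos3(id62) recv 14: drop; pos4(id71) recv 62: drop; pos5(id20) recv 71: fwd; pos6(id77) recv 20: drop; pos7(id88) recv 77: drop; pos0(id74) recv 88: fwd
Round 2: pos2(id14) recv 74: fwd; pos3(id62) recv 70: fwd; pos6(id77) recv 71: drop; pos1(id70) recv 88: fwd
Round 3: pos3(id62) recv 74: fwd; pos4(id71) recv 70: drop; pos2(id14) recv 88: fwd
Round 4: pos4(id71) recv 74: fwd; pos3(id62) recv 88: fwd
Round 5: pos5(id20) recv 74: fwd; pos4(id71) recv 88: fwd
Round 6: pos6(id77) recv 74: drop; pos5(id20) recv 88: fwd
Round 7: pos6(id77) recv 88: fwd
Round 8: pos7(id88) recv 88: ELECTED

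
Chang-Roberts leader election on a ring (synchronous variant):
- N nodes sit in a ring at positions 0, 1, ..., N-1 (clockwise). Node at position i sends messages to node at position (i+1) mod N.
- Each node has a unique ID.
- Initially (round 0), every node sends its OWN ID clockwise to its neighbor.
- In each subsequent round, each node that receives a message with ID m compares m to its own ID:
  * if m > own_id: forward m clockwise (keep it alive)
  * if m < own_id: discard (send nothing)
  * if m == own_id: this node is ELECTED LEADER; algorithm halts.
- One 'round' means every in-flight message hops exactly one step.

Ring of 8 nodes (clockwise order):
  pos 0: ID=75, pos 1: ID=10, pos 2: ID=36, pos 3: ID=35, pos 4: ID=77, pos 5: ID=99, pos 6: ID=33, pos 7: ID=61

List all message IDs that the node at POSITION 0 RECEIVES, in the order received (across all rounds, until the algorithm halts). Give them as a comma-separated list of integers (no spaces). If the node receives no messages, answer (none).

Answer: 61,99

Derivation:
Round 1: pos1(id10) recv 75: fwd; pos2(id36) recv 10: drop; pos3(id35) recv 36: fwd; pos4(id77) recv 35: drop; pos5(id99) recv 77: drop; pos6(id33) recv 99: fwd; pos7(id61) recv 33: drop; pos0(id75) recv 61: drop
Round 2: pos2(id36) recv 75: fwd; pos4(id77) recv 36: drop; pos7(id61) recv 99: fwd
Round 3: pos3(id35) recv 75: fwd; pos0(id75) recv 99: fwd
Round 4: pos4(id77) recv 75: drop; pos1(id10) recv 99: fwd
Round 5: pos2(id36) recv 99: fwd
Round 6: pos3(id35) recv 99: fwd
Round 7: pos4(id77) recv 99: fwd
Round 8: pos5(id99) recv 99: ELECTED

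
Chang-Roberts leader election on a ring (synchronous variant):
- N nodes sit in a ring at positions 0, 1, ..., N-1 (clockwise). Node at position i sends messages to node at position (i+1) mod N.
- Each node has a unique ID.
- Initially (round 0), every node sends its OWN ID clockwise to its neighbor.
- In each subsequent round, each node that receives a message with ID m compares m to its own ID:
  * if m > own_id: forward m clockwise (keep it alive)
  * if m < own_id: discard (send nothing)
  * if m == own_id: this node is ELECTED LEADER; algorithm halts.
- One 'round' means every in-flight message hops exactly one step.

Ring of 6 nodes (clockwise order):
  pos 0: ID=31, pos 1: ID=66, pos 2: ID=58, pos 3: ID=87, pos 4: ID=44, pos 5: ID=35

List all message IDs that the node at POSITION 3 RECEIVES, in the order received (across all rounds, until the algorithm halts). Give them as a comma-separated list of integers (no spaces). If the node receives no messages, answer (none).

Round 1: pos1(id66) recv 31: drop; pos2(id58) recv 66: fwd; pos3(id87) recv 58: drop; pos4(id44) recv 87: fwd; pos5(id35) recv 44: fwd; pos0(id31) recv 35: fwd
Round 2: pos3(id87) recv 66: drop; pos5(id35) recv 87: fwd; pos0(id31) recv 44: fwd; pos1(id66) recv 35: drop
Round 3: pos0(id31) recv 87: fwd; pos1(id66) recv 44: drop
Round 4: pos1(id66) recv 87: fwd
Round 5: pos2(id58) recv 87: fwd
Round 6: pos3(id87) recv 87: ELECTED

Answer: 58,66,87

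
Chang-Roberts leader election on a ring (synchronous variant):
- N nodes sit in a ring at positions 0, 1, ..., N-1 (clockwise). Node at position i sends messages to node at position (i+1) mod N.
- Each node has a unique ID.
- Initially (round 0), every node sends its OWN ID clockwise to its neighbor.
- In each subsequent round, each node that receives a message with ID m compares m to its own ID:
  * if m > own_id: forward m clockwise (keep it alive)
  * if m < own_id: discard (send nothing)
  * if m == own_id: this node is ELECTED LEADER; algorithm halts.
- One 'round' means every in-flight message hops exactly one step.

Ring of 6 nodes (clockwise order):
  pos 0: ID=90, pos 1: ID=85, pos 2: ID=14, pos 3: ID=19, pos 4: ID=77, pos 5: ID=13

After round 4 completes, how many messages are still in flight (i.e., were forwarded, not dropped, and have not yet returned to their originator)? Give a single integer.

Round 1: pos1(id85) recv 90: fwd; pos2(id14) recv 85: fwd; pos3(id19) recv 14: drop; pos4(id77) recv 19: drop; pos5(id13) recv 77: fwd; pos0(id90) recv 13: drop
Round 2: pos2(id14) recv 90: fwd; pos3(id19) recv 85: fwd; pos0(id90) recv 77: drop
Round 3: pos3(id19) recv 90: fwd; pos4(id77) recv 85: fwd
Round 4: pos4(id77) recv 90: fwd; pos5(id13) recv 85: fwd
After round 4: 2 messages still in flight

Answer: 2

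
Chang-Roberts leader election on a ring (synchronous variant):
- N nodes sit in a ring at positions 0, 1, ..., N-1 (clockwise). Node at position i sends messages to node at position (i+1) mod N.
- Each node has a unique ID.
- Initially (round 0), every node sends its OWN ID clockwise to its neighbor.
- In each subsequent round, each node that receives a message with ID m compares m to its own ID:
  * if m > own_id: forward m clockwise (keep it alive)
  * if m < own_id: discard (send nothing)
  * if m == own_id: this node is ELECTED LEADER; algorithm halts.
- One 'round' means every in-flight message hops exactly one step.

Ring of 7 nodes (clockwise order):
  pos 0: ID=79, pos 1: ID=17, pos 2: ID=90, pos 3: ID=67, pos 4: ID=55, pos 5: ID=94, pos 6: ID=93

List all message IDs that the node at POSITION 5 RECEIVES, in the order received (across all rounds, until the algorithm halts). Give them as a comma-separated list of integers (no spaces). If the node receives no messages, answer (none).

Answer: 55,67,90,93,94

Derivation:
Round 1: pos1(id17) recv 79: fwd; pos2(id90) recv 17: drop; pos3(id67) recv 90: fwd; pos4(id55) recv 67: fwd; pos5(id94) recv 55: drop; pos6(id93) recv 94: fwd; pos0(id79) recv 93: fwd
Round 2: pos2(id90) recv 79: drop; pos4(id55) recv 90: fwd; pos5(id94) recv 67: drop; pos0(id79) recv 94: fwd; pos1(id17) recv 93: fwd
Round 3: pos5(id94) recv 90: drop; pos1(id17) recv 94: fwd; pos2(id90) recv 93: fwd
Round 4: pos2(id90) recv 94: fwd; pos3(id67) recv 93: fwd
Round 5: pos3(id67) recv 94: fwd; pos4(id55) recv 93: fwd
Round 6: pos4(id55) recv 94: fwd; pos5(id94) recv 93: drop
Round 7: pos5(id94) recv 94: ELECTED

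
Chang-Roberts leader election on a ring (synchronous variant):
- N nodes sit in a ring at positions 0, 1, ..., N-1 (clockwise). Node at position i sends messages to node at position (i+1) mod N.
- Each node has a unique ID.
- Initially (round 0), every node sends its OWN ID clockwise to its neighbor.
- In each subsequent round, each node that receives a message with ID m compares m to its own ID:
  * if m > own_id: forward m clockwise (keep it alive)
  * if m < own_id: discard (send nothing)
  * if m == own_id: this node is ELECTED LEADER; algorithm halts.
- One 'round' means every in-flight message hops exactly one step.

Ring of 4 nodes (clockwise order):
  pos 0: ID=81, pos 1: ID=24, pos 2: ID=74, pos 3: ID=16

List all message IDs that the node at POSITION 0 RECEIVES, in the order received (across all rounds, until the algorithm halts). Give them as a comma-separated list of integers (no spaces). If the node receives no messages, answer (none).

Answer: 16,74,81

Derivation:
Round 1: pos1(id24) recv 81: fwd; pos2(id74) recv 24: drop; pos3(id16) recv 74: fwd; pos0(id81) recv 16: drop
Round 2: pos2(id74) recv 81: fwd; pos0(id81) recv 74: drop
Round 3: pos3(id16) recv 81: fwd
Round 4: pos0(id81) recv 81: ELECTED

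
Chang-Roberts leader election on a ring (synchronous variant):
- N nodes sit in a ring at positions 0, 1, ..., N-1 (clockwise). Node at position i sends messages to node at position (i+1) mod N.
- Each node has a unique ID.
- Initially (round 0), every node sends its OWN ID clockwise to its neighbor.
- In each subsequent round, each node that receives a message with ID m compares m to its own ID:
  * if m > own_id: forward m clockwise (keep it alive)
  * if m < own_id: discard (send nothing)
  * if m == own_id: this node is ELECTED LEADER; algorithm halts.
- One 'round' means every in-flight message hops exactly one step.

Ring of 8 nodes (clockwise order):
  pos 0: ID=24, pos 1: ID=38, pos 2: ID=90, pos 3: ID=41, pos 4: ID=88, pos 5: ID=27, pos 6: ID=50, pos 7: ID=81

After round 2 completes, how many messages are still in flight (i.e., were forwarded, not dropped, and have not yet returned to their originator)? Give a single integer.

Round 1: pos1(id38) recv 24: drop; pos2(id90) recv 38: drop; pos3(id41) recv 90: fwd; pos4(id88) recv 41: drop; pos5(id27) recv 88: fwd; pos6(id50) recv 27: drop; pos7(id81) recv 50: drop; pos0(id24) recv 81: fwd
Round 2: pos4(id88) recv 90: fwd; pos6(id50) recv 88: fwd; pos1(id38) recv 81: fwd
After round 2: 3 messages still in flight

Answer: 3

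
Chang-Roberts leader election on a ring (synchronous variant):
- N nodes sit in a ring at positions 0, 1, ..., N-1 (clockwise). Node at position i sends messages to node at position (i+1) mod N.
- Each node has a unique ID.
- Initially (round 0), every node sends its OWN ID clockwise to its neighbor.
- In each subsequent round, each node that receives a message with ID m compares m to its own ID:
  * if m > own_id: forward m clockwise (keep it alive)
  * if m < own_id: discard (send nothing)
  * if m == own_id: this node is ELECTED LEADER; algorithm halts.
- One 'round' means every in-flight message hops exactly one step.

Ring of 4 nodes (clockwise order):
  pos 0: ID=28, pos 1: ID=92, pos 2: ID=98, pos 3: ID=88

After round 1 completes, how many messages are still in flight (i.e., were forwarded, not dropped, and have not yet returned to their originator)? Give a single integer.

Round 1: pos1(id92) recv 28: drop; pos2(id98) recv 92: drop; pos3(id88) recv 98: fwd; pos0(id28) recv 88: fwd
After round 1: 2 messages still in flight

Answer: 2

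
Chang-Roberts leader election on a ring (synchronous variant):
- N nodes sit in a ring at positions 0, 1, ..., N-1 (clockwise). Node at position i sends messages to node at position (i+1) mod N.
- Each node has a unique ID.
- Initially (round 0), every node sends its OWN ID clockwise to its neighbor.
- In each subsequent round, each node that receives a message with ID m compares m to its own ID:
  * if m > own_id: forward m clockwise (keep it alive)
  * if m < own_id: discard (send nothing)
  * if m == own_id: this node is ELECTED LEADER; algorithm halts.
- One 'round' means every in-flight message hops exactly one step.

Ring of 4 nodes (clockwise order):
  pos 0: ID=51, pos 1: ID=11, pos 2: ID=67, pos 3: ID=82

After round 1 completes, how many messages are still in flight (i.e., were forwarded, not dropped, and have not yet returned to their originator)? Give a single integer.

Answer: 2

Derivation:
Round 1: pos1(id11) recv 51: fwd; pos2(id67) recv 11: drop; pos3(id82) recv 67: drop; pos0(id51) recv 82: fwd
After round 1: 2 messages still in flight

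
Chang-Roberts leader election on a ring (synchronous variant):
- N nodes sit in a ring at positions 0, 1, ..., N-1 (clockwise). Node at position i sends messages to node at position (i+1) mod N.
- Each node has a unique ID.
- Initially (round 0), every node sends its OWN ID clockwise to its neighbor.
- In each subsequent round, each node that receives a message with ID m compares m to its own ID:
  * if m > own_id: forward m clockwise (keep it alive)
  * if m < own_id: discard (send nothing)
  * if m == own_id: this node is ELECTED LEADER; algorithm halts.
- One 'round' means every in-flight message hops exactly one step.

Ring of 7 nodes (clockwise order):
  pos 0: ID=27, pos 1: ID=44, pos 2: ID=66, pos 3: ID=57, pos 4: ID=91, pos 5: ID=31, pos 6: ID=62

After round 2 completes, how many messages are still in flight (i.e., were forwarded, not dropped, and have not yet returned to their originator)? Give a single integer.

Round 1: pos1(id44) recv 27: drop; pos2(id66) recv 44: drop; pos3(id57) recv 66: fwd; pos4(id91) recv 57: drop; pos5(id31) recv 91: fwd; pos6(id62) recv 31: drop; pos0(id27) recv 62: fwd
Round 2: pos4(id91) recv 66: drop; pos6(id62) recv 91: fwd; pos1(id44) recv 62: fwd
After round 2: 2 messages still in flight

Answer: 2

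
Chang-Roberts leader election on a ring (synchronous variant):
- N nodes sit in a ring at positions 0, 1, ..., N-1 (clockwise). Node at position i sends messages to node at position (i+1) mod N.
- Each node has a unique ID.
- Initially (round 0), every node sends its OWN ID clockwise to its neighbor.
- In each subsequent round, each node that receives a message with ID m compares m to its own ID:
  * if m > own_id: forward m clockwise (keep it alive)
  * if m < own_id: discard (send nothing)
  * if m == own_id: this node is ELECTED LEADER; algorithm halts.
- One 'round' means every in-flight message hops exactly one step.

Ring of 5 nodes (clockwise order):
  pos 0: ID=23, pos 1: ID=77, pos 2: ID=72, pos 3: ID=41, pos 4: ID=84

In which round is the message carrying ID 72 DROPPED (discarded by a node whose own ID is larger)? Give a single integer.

Answer: 2

Derivation:
Round 1: pos1(id77) recv 23: drop; pos2(id72) recv 77: fwd; pos3(id41) recv 72: fwd; pos4(id84) recv 41: drop; pos0(id23) recv 84: fwd
Round 2: pos3(id41) recv 77: fwd; pos4(id84) recv 72: drop; pos1(id77) recv 84: fwd
Round 3: pos4(id84) recv 77: drop; pos2(id72) recv 84: fwd
Round 4: pos3(id41) recv 84: fwd
Round 5: pos4(id84) recv 84: ELECTED
Message ID 72 originates at pos 2; dropped at pos 4 in round 2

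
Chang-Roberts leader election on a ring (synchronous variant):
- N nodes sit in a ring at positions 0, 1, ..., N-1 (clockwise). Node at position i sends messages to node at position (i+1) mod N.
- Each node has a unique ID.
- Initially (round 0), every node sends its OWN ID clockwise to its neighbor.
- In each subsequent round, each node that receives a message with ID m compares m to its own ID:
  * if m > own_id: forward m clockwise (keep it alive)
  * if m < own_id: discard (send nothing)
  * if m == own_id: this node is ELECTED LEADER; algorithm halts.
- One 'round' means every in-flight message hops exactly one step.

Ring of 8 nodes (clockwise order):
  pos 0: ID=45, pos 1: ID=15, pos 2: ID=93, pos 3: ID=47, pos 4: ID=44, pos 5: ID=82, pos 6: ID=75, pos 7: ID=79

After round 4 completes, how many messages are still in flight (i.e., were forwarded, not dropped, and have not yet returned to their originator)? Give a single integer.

Answer: 2

Derivation:
Round 1: pos1(id15) recv 45: fwd; pos2(id93) recv 15: drop; pos3(id47) recv 93: fwd; pos4(id44) recv 47: fwd; pos5(id82) recv 44: drop; pos6(id75) recv 82: fwd; pos7(id79) recv 75: drop; pos0(id45) recv 79: fwd
Round 2: pos2(id93) recv 45: drop; pos4(id44) recv 93: fwd; pos5(id82) recv 47: drop; pos7(id79) recv 82: fwd; pos1(id15) recv 79: fwd
Round 3: pos5(id82) recv 93: fwd; pos0(id45) recv 82: fwd; pos2(id93) recv 79: drop
Round 4: pos6(id75) recv 93: fwd; pos1(id15) recv 82: fwd
After round 4: 2 messages still in flight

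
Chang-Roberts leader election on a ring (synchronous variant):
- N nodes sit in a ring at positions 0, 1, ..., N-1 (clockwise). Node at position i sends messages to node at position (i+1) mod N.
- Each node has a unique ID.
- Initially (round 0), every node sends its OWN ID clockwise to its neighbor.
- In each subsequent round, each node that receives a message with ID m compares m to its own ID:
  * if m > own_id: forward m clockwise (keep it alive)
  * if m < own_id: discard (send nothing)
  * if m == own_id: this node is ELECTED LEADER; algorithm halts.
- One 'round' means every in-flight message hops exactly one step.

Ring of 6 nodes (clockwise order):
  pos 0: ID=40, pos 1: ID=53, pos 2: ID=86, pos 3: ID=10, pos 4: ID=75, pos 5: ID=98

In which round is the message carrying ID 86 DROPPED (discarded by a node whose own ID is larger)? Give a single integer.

Round 1: pos1(id53) recv 40: drop; pos2(id86) recv 53: drop; pos3(id10) recv 86: fwd; pos4(id75) recv 10: drop; pos5(id98) recv 75: drop; pos0(id40) recv 98: fwd
Round 2: pos4(id75) recv 86: fwd; pos1(id53) recv 98: fwd
Round 3: pos5(id98) recv 86: drop; pos2(id86) recv 98: fwd
Round 4: pos3(id10) recv 98: fwd
Round 5: pos4(id75) recv 98: fwd
Round 6: pos5(id98) recv 98: ELECTED
Message ID 86 originates at pos 2; dropped at pos 5 in round 3

Answer: 3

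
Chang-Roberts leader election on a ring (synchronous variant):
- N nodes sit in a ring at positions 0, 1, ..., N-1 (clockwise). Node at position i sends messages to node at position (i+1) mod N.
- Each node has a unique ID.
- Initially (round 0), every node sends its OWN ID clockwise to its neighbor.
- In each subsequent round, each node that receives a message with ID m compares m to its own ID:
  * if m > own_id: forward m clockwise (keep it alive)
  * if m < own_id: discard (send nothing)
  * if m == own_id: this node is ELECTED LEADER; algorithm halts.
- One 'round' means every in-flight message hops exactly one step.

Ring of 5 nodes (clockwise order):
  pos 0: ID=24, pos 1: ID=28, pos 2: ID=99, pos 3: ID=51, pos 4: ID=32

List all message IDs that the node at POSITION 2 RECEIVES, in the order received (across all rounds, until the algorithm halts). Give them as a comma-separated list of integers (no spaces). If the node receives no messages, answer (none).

Answer: 28,32,51,99

Derivation:
Round 1: pos1(id28) recv 24: drop; pos2(id99) recv 28: drop; pos3(id51) recv 99: fwd; pos4(id32) recv 51: fwd; pos0(id24) recv 32: fwd
Round 2: pos4(id32) recv 99: fwd; pos0(id24) recv 51: fwd; pos1(id28) recv 32: fwd
Round 3: pos0(id24) recv 99: fwd; pos1(id28) recv 51: fwd; pos2(id99) recv 32: drop
Round 4: pos1(id28) recv 99: fwd; pos2(id99) recv 51: drop
Round 5: pos2(id99) recv 99: ELECTED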